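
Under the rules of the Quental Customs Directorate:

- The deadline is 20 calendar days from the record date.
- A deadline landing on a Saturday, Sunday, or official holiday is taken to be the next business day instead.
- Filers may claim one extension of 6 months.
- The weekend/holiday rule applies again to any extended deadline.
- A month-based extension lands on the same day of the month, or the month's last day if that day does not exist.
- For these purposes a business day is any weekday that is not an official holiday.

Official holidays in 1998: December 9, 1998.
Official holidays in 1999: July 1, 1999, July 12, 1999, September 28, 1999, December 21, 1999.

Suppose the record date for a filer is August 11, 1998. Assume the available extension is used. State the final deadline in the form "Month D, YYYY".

Trigger date August 11, 1998 + 20 calendar days = August 31, 1998.
August 31, 1998 falls on a Monday, which is a business day, so no adjustment is needed.
The 6 months extension carries August 31, 1998 to February 28, 1999 (day 31 does not exist in February, so the month's last day is used).
February 28, 1999 is a Sunday, so it moves to the next business day, March 1, 1999 (Monday).
The final due date is March 1, 1999.

March 1, 1999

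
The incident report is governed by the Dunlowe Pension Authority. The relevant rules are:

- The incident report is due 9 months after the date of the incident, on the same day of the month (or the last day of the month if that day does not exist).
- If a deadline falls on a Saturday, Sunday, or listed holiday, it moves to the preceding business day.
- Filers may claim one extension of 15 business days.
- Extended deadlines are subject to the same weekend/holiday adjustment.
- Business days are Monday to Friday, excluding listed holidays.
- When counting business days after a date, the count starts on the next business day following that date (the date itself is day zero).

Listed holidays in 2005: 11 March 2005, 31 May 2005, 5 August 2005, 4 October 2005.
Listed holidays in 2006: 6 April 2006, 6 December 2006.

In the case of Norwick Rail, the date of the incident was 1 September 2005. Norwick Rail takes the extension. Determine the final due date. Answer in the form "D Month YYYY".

22 June 2006

Moving 9 months forward from 1 September 2005 on the corresponding day gives 1 June 2006.
Since 1 June 2006 is a Thursday and not a holiday, the date is unchanged.
The 15-business-day extension runs from 1 June 2006 to 22 June 2006.
Since 22 June 2006 is a Thursday and not a holiday, the date is unchanged.
Deadline: 22 June 2006.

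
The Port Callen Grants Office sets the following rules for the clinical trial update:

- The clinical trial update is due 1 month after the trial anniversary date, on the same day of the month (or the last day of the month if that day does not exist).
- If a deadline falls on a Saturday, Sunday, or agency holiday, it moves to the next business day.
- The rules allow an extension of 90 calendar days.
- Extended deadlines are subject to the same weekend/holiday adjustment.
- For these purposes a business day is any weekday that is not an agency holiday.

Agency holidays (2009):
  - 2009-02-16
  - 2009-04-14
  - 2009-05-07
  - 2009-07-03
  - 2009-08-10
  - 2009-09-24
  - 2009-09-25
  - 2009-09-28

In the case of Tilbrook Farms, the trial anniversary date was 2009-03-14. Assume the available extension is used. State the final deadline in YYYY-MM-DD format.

2009-07-14

1 month after 2009-03-14, on the same day of the month, is 2009-04-14.
2009-04-14 is a listed holiday; the next business day is 2009-04-15 (Wednesday).
Add the 90 calendar-day extension to 2009-04-15: 2009-07-14.
2009-07-14 (Tuesday) is already a business day.
The final due date is 2009-07-14.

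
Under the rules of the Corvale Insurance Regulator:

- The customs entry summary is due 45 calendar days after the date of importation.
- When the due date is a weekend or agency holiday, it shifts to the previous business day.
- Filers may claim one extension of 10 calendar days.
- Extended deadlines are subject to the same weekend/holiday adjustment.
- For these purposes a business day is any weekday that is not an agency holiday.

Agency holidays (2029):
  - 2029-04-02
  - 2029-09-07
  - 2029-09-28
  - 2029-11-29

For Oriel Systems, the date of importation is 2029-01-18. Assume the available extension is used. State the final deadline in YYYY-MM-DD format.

45 calendar days after 2029-01-18 is 2029-03-04.
2029-03-04 is a Sunday, so it moves to the preceding business day, 2029-03-02 (Friday).
Add the 10 calendar-day extension to 2029-03-02: 2029-03-12.
2029-03-12 (Monday) is already a business day.
Final deadline: 2029-03-12.

2029-03-12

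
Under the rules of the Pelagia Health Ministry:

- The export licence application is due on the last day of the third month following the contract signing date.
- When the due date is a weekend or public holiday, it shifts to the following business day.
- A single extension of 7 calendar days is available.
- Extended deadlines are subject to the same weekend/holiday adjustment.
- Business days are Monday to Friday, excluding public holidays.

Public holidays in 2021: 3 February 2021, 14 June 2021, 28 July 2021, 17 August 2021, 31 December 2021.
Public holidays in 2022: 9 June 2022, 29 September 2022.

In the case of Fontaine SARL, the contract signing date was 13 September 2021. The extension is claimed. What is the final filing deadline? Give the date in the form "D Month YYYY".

The third month after 13 September 2021 is December 2021, whose last day is 31 December 2021.
31 December 2021 is a listed holiday; the next business day is 3 January 2022 (Monday).
Applying the 7-calendar-day extension: 3 January 2022 + 7 days = 10 January 2022.
10 January 2022 (Monday) is already a business day.
The final due date is 10 January 2022.

10 January 2022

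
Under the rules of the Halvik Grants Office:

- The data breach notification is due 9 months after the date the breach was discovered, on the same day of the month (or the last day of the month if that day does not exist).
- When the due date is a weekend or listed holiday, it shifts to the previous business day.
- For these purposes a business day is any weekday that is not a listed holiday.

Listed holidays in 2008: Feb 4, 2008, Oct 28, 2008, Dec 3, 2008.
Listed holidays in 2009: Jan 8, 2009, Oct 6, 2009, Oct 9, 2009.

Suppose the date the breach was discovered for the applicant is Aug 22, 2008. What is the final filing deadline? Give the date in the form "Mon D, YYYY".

May 22, 2009

Moving 9 months forward from Aug 22, 2008 on the corresponding day gives May 22, 2009.
May 22, 2009 (Friday) is already a business day.
Final deadline: May 22, 2009.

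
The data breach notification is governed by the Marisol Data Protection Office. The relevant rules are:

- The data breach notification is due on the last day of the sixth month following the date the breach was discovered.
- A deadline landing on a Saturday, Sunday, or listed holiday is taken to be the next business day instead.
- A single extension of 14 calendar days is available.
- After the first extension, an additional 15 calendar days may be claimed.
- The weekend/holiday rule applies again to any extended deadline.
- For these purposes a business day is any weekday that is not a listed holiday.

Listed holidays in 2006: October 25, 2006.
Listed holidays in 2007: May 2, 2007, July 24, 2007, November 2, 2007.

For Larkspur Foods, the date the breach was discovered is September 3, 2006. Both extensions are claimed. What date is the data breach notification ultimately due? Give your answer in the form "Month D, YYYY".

6 months after September 3, 2006 is March 2007; that month ends on March 31, 2007.
March 31, 2007 falls on a Saturday. Rolling to the next business day gives April 2, 2007, a Monday.
With the 14-day extension, April 2, 2007 becomes April 16, 2007.
April 16, 2007 is a Monday and not a listed holiday, so it stands.
The 15-calendar-day extension moves the deadline from April 16, 2007 to May 1, 2007.
Since May 1, 2007 is a Tuesday and not a holiday, the date is unchanged.
Final deadline: May 1, 2007.

May 1, 2007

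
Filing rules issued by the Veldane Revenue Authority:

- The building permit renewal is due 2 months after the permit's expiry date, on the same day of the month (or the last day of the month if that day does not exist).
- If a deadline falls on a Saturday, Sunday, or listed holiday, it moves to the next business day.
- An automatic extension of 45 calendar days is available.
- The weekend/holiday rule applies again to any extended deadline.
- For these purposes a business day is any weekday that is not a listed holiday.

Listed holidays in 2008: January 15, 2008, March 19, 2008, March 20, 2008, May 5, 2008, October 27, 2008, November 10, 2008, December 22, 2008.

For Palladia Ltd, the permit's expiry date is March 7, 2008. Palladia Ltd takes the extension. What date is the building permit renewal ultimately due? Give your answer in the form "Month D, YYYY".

Moving 2 months forward from March 7, 2008 on the corresponding day gives May 7, 2008.
May 7, 2008 (Wednesday) is already a business day.
With the 45-day extension, May 7, 2008 becomes June 21, 2008.
June 21, 2008 falls on a Saturday. Rolling to the next business day gives June 23, 2008, a Monday.
The final due date is June 23, 2008.

June 23, 2008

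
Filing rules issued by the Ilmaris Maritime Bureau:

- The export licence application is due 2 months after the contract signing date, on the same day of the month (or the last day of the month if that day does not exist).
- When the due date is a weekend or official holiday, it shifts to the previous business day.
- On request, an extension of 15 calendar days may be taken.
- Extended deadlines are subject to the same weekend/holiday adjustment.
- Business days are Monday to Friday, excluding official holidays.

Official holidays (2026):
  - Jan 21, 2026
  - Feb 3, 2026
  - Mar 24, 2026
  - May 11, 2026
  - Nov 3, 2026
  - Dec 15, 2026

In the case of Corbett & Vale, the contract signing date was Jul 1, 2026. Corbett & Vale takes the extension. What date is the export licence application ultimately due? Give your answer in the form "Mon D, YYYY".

2 months after Jul 1, 2026, on the same day of the month, is Sep 1, 2026.
Sep 1, 2026 (Tuesday) is already a business day.
The 15-calendar-day extension moves the deadline from Sep 1, 2026 to Sep 16, 2026.
Sep 16, 2026 falls on a Wednesday, which is a business day, so no adjustment is needed.
Deadline: Sep 16, 2026.

Sep 16, 2026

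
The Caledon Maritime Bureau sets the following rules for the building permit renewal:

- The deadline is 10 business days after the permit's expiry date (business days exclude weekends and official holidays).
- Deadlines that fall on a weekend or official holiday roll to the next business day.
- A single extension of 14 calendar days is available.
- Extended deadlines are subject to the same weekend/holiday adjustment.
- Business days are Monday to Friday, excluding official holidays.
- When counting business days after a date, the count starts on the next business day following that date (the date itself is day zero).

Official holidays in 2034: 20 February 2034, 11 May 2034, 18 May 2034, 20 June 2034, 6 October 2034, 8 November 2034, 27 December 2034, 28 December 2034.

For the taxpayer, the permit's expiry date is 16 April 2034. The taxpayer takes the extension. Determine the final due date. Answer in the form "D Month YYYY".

12 May 2034

Counting 10 business days after 16 April 2034 (skipping weekends and listed holidays) reaches 28 April 2034.
28 April 2034 is a Friday and not a listed holiday, so it stands.
Applying the 14-calendar-day extension: 28 April 2034 + 14 days = 12 May 2034.
12 May 2034 (Friday) is already a business day.
Final deadline: 12 May 2034.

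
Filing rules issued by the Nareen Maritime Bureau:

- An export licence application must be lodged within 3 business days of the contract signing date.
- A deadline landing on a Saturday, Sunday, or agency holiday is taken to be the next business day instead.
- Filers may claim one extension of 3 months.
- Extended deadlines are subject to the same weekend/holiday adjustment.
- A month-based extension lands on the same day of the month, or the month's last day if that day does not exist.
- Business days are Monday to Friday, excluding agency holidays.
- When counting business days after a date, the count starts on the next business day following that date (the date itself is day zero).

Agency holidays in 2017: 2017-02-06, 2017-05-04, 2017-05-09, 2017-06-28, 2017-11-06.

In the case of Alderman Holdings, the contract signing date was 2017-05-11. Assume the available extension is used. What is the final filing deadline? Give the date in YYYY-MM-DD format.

3 business days after 2017-05-11, excluding weekends and holidays, is 2017-05-16.
Since 2017-05-16 is a Tuesday and not a holiday, the date is unchanged.
The 3 months extension carries 2017-05-16 to 2017-08-16.
2017-08-16 falls on a Wednesday, which is a business day, so no adjustment is needed.
Deadline: 2017-08-16.

2017-08-16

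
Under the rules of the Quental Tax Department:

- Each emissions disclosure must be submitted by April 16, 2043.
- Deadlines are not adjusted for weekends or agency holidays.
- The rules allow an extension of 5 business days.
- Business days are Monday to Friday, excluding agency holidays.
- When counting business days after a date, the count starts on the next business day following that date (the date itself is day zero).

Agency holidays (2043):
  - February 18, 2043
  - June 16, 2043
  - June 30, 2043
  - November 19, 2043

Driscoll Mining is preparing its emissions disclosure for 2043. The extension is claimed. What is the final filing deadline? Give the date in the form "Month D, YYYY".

April 23, 2043

The statutory due date is April 16, 2043.
No adjustment is made for weekends or holidays, so April 16, 2043 stands.
Counting 5 further business days from April 16, 2043 reaches April 23, 2043.
April 23, 2043 is a Thursday; no weekend or holiday adjustment applies.
The final due date is April 23, 2043.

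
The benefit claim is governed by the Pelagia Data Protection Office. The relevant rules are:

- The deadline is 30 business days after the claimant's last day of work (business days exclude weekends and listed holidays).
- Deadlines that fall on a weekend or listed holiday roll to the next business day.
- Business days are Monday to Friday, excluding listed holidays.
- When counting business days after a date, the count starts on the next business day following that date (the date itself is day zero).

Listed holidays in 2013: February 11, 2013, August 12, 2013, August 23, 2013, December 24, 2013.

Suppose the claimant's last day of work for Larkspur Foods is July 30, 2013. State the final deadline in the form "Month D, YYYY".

30 business days after July 30, 2013, excluding weekends and holidays, is September 12, 2013.
September 12, 2013 is a Thursday and not a listed holiday, so it stands.
So the filing is due September 12, 2013.

September 12, 2013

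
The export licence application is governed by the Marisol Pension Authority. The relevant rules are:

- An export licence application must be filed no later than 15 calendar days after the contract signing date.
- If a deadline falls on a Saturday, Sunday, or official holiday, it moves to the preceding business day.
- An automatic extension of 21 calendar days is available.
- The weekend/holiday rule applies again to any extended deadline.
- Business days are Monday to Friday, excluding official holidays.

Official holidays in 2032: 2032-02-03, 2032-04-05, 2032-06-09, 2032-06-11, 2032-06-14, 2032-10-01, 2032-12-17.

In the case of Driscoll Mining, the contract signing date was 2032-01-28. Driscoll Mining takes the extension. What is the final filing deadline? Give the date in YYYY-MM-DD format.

From 2032-01-28, 15 calendar days later is 2032-02-12.
Since 2032-02-12 is a Thursday and not a holiday, the date is unchanged.
The 21-calendar-day extension moves the deadline from 2032-02-12 to 2032-03-04.
Since 2032-03-04 is a Thursday and not a holiday, the date is unchanged.
So the filing is due 2032-03-04.

2032-03-04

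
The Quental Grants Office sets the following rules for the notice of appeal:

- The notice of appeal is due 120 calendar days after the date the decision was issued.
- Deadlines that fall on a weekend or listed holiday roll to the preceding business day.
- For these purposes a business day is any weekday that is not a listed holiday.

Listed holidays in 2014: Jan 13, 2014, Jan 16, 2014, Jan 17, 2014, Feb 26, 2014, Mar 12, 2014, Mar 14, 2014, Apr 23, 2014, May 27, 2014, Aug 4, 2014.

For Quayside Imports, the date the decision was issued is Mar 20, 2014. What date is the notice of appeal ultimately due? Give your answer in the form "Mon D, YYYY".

Jul 18, 2014

120 calendar days after Mar 20, 2014 is Jul 18, 2014.
Since Jul 18, 2014 is a Friday and not a holiday, the date is unchanged.
The final due date is Jul 18, 2014.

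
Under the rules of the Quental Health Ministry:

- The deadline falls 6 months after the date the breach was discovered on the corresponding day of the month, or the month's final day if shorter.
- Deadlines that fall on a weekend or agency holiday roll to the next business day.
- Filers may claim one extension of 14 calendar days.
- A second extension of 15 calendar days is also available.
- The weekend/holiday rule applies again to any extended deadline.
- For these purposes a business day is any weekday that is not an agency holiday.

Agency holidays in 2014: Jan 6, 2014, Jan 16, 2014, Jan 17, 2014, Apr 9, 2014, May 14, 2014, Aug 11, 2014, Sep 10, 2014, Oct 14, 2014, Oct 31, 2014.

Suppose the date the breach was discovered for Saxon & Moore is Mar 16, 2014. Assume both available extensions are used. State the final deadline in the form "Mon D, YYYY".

6 months from Mar 16, 2014 is Sep 16, 2014.
Sep 16, 2014 falls on a Tuesday, which is a business day, so no adjustment is needed.
Applying the 14-calendar-day extension: Sep 16, 2014 + 14 days = Sep 30, 2014.
Since Sep 30, 2014 is a Tuesday and not a holiday, the date is unchanged.
With the 15-day extension, Sep 30, 2014 becomes Oct 15, 2014.
Since Oct 15, 2014 is a Wednesday and not a holiday, the date is unchanged.
Final deadline: Oct 15, 2014.

Oct 15, 2014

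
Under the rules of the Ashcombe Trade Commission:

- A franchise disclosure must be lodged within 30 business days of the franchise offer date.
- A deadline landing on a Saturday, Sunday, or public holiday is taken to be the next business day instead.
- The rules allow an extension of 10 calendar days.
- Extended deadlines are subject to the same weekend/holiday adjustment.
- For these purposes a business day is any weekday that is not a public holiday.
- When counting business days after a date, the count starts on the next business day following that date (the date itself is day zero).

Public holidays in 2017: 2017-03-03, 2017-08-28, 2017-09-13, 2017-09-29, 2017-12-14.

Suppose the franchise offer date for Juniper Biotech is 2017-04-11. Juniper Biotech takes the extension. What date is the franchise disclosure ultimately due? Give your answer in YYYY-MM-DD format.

Starting the day after 2017-04-11 and counting 30 business days lands on 2017-05-23.
Since 2017-05-23 is a Tuesday and not a holiday, the date is unchanged.
Applying the 10-calendar-day extension: 2017-05-23 + 10 days = 2017-06-02.
Since 2017-06-02 is a Friday and not a holiday, the date is unchanged.
Final deadline: 2017-06-02.

2017-06-02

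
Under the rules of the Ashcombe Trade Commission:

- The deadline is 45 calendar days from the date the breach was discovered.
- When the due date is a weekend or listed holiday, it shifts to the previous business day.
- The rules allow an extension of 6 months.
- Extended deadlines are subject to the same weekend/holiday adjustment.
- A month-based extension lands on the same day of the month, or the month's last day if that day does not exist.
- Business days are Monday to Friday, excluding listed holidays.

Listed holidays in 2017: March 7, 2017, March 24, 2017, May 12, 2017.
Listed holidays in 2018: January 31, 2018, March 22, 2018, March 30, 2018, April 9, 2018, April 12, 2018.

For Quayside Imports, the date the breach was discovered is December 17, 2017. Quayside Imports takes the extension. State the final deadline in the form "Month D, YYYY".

Adding 45 calendar days to December 17, 2017 gives January 31, 2018.
January 31, 2018 is a listed holiday, so it moves to the preceding business day, January 30, 2018 (Tuesday).
Applying the 6 months extension: 6 months after January 30, 2018 is July 30, 2018.
July 30, 2018 is a Monday and not a listed holiday, so it stands.
Final deadline: July 30, 2018.

July 30, 2018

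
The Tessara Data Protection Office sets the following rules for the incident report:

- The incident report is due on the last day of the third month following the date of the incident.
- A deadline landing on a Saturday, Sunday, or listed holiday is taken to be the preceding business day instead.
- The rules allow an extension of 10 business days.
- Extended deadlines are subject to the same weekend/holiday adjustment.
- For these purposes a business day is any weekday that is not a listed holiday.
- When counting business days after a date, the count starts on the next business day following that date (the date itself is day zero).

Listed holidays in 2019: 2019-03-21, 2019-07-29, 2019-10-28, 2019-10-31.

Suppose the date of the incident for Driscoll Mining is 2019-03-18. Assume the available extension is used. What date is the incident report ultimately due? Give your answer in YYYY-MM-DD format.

3 months after 2019-03-18 is June 2019; that month ends on 2019-06-30.
Because 2019-06-30 is a Sunday, the deadline becomes 2019-06-28 (Friday).
Applying the 10-business-day extension: 10 business days after 2019-06-28 is 2019-07-12.
2019-07-12 falls on a Friday, which is a business day, so no adjustment is needed.
So the filing is due 2019-07-12.

2019-07-12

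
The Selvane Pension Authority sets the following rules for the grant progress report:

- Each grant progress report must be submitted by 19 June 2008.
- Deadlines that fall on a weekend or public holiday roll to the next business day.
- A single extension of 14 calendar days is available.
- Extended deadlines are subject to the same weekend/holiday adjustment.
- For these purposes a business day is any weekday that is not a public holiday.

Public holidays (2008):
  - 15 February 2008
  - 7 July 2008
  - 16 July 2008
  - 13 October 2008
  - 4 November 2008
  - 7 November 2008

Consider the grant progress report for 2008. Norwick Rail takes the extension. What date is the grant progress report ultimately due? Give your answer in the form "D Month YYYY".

3 July 2008

Start from the fixed due date, 19 June 2008.
19 June 2008 (Thursday) is already a business day.
With the 14-day extension, 19 June 2008 becomes 3 July 2008.
3 July 2008 falls on a Thursday, which is a business day, so no adjustment is needed.
Final deadline: 3 July 2008.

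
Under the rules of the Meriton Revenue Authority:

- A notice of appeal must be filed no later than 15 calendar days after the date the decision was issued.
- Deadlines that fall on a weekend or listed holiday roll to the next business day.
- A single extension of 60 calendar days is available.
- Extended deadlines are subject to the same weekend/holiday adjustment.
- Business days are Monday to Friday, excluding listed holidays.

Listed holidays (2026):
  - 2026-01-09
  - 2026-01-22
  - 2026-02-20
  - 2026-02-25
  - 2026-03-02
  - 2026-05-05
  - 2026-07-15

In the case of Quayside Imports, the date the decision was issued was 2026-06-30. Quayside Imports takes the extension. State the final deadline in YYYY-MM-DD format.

2026-09-14

Adding 15 calendar days to 2026-06-30 gives 2026-07-15.
2026-07-15 falls on a listed holiday. Rolling to the next business day gives 2026-07-16, a Thursday.
Add the 60 calendar-day extension to 2026-07-16: 2026-09-14.
2026-09-14 is a Monday and not a listed holiday, so it stands.
The final due date is 2026-09-14.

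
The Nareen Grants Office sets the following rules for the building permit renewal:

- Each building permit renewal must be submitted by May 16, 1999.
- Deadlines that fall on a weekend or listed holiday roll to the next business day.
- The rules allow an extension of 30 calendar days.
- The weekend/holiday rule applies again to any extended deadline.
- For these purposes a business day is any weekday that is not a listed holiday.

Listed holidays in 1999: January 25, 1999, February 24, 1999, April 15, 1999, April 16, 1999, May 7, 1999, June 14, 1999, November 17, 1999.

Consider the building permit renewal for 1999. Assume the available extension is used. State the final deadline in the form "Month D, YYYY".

The statutory due date is May 16, 1999.
May 16, 1999 is a Sunday; the next business day is May 17, 1999 (Monday).
The 30-calendar-day extension moves the deadline from May 17, 1999 to June 16, 1999.
June 16, 1999 falls on a Wednesday, which is a business day, so no adjustment is needed.
Deadline: June 16, 1999.

June 16, 1999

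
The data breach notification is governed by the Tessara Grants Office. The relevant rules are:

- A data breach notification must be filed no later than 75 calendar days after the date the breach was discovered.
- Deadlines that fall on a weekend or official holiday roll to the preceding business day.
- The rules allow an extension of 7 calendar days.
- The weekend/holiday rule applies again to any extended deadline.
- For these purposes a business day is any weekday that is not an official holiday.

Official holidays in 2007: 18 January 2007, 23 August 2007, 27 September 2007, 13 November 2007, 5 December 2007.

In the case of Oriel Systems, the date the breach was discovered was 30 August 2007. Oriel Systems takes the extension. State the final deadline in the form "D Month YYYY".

19 November 2007

Adding 75 calendar days to 30 August 2007 gives 13 November 2007.
13 November 2007 falls on a listed holiday. Rolling to the preceding business day gives 12 November 2007, a Monday.
Applying the 7-calendar-day extension: 12 November 2007 + 7 days = 19 November 2007.
Since 19 November 2007 is a Monday and not a holiday, the date is unchanged.
The final due date is 19 November 2007.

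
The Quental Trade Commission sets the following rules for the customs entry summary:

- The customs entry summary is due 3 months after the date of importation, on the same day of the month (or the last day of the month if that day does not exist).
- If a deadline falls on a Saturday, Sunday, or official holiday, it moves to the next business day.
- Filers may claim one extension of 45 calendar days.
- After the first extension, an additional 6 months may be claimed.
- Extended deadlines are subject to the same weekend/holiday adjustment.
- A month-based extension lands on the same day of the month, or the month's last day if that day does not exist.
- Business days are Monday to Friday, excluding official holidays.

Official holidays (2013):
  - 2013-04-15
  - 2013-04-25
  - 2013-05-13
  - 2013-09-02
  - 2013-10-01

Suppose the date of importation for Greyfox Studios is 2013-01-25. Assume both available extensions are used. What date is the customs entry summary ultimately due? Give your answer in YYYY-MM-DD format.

2013-12-10

Moving 3 months forward from 2013-01-25 on the corresponding day gives 2013-04-25.
Because 2013-04-25 is a listed holiday, the deadline becomes 2013-04-26 (Friday).
Add the 45 calendar-day extension to 2013-04-26: 2013-06-10.
Since 2013-06-10 is a Monday and not a holiday, the date is unchanged.
Applying the 6 months extension: 6 months after 2013-06-10 is 2013-12-10.
2013-12-10 falls on a Tuesday, which is a business day, so no adjustment is needed.
Deadline: 2013-12-10.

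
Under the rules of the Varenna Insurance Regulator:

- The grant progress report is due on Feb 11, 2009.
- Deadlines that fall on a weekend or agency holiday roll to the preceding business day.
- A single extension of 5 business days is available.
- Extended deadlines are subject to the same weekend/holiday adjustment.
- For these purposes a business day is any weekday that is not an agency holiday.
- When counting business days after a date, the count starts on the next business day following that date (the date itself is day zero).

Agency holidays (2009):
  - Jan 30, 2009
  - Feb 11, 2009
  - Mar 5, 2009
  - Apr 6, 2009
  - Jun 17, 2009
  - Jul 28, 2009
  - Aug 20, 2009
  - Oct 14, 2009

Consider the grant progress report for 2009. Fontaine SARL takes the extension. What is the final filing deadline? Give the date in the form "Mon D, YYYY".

Feb 18, 2009

The stated deadline is Feb 11, 2009.
Feb 11, 2009 falls on a listed holiday. Rolling to the preceding business day gives Feb 10, 2009, a Tuesday.
Applying the 5-business-day extension: 5 business days after Feb 10, 2009 is Feb 18, 2009.
Feb 18, 2009 falls on a Wednesday, which is a business day, so no adjustment is needed.
So the filing is due Feb 18, 2009.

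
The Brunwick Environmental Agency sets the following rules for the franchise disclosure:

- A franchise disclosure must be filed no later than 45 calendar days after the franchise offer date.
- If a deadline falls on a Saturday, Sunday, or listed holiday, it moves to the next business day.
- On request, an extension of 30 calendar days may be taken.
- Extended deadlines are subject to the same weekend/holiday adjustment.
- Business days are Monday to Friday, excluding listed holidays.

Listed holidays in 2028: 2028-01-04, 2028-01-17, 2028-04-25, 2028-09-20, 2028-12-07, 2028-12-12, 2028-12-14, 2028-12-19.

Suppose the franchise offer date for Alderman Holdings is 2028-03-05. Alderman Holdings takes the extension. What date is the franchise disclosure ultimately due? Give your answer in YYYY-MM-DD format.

2028-05-19

45 calendar days after 2028-03-05 is 2028-04-19.
2028-04-19 (Wednesday) is already a business day.
With the 30-day extension, 2028-04-19 becomes 2028-05-19.
2028-05-19 is a Friday and not a listed holiday, so it stands.
The final due date is 2028-05-19.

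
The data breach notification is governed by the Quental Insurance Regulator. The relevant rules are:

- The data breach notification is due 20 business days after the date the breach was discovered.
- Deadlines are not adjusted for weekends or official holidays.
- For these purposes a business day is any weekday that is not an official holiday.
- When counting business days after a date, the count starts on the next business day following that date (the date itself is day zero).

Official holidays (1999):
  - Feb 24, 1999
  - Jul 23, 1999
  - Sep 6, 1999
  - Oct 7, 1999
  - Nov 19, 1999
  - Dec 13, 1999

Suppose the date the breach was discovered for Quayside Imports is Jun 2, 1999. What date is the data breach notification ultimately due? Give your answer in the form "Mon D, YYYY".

Counting 20 business days after Jun 2, 1999 (skipping weekends and listed holidays) reaches Jun 30, 1999.
Jun 30, 1999 is a Wednesday; no weekend or holiday adjustment applies.
So the filing is due Jun 30, 1999.

Jun 30, 1999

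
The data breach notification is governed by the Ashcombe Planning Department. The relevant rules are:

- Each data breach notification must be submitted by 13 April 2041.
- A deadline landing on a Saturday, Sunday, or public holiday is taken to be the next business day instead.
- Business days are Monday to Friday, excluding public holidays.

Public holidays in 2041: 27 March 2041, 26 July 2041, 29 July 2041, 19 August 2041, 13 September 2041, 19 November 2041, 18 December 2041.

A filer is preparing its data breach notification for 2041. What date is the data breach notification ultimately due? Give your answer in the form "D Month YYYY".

Start from the fixed due date, 13 April 2041.
13 April 2041 is a Saturday, so it moves to the next business day, 15 April 2041 (Monday).
The final due date is 15 April 2041.

15 April 2041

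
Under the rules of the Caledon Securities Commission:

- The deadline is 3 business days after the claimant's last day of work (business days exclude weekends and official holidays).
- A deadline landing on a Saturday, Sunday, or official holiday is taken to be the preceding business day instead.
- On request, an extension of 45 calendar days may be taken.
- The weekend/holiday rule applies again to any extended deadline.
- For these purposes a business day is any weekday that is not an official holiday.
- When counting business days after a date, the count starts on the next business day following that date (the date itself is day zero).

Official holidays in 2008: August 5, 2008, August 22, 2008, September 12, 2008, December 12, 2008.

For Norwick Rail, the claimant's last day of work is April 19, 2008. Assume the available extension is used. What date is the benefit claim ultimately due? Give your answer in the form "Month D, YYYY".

June 6, 2008

3 business days after April 19, 2008, excluding weekends and holidays, is April 23, 2008.
April 23, 2008 falls on a Wednesday, which is a business day, so no adjustment is needed.
Applying the 45-calendar-day extension: April 23, 2008 + 45 days = June 7, 2008.
June 7, 2008 is a Saturday, so it moves to the preceding business day, June 6, 2008 (Friday).
Final deadline: June 6, 2008.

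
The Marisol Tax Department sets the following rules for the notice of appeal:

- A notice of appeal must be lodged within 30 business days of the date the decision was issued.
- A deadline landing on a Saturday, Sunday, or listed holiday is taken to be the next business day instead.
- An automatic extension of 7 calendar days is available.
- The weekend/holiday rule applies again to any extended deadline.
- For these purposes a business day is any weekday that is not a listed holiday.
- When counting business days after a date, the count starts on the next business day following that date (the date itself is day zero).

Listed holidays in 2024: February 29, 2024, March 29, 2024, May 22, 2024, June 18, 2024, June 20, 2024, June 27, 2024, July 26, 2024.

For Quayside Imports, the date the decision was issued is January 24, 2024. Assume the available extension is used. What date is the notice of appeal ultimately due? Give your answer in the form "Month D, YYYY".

Counting 30 business days after January 24, 2024 (skipping weekends and listed holidays) reaches March 7, 2024.
March 7, 2024 (Thursday) is already a business day.
The 7-calendar-day extension moves the deadline from March 7, 2024 to March 14, 2024.
Since March 14, 2024 is a Thursday and not a holiday, the date is unchanged.
Final deadline: March 14, 2024.

March 14, 2024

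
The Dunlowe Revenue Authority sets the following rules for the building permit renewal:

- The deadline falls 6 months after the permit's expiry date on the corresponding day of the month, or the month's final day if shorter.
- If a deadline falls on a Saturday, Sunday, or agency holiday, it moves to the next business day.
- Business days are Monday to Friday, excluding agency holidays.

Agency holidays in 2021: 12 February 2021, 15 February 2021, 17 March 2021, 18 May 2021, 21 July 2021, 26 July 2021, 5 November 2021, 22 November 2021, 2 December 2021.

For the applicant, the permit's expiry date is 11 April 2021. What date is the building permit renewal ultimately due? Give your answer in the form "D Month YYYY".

6 months from 11 April 2021 is 11 October 2021.
11 October 2021 (Monday) is already a business day.
Final deadline: 11 October 2021.

11 October 2021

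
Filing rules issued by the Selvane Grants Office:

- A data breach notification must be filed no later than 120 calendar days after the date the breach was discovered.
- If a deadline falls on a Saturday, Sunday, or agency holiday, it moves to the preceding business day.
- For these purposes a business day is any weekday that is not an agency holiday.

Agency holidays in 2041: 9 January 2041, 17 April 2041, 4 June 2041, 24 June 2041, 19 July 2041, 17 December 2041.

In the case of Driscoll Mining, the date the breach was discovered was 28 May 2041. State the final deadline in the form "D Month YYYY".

25 September 2041

120 calendar days after 28 May 2041 is 25 September 2041.
25 September 2041 (Wednesday) is already a business day.
Deadline: 25 September 2041.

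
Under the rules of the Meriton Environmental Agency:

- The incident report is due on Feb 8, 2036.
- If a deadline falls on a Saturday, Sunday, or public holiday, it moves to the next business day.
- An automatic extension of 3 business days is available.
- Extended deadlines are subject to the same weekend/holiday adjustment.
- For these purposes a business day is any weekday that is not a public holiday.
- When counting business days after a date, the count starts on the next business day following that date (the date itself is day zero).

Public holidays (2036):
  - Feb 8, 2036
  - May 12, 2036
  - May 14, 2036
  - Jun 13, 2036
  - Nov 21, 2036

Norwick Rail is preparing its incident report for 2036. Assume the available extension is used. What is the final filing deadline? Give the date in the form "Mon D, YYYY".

Feb 14, 2036

The stated deadline is Feb 8, 2036.
Feb 8, 2036 is a listed holiday; the next business day is Feb 11, 2036 (Monday).
The 3-business-day extension runs from Feb 11, 2036 to Feb 14, 2036.
Feb 14, 2036 (Thursday) is already a business day.
The final due date is Feb 14, 2036.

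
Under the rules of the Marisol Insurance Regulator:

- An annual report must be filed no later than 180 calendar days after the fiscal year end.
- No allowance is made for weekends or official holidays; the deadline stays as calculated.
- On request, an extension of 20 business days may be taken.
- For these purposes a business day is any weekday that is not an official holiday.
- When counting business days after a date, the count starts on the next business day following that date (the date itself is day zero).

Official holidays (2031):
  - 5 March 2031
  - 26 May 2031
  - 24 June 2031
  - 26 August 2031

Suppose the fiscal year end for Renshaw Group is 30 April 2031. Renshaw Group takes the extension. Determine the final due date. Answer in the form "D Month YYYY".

Trigger date 30 April 2031 + 180 calendar days = 27 October 2031.
27 October 2031 is a Monday; no weekend or holiday adjustment applies.
The 20-business-day extension runs from 27 October 2031 to 24 November 2031.
24 November 2031 falls on a Monday. The rules make no weekend/holiday allowance, so it remains 24 November 2031.
So the filing is due 24 November 2031.

24 November 2031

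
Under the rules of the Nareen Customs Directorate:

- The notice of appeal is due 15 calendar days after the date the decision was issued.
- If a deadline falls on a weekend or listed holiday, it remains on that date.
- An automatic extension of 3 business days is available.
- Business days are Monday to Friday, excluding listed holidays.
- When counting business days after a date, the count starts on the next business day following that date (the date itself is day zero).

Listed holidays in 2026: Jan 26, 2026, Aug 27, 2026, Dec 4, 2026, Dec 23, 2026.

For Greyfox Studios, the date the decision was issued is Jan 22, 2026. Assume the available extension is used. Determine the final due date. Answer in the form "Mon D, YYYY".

15 calendar days after Jan 22, 2026 is Feb 6, 2026.
Feb 6, 2026 is a Friday; no weekend or holiday adjustment applies.
Counting 3 further business days from Feb 6, 2026 reaches Feb 11, 2026.
Feb 11, 2026 is a Wednesday; no weekend or holiday adjustment applies.
So the filing is due Feb 11, 2026.

Feb 11, 2026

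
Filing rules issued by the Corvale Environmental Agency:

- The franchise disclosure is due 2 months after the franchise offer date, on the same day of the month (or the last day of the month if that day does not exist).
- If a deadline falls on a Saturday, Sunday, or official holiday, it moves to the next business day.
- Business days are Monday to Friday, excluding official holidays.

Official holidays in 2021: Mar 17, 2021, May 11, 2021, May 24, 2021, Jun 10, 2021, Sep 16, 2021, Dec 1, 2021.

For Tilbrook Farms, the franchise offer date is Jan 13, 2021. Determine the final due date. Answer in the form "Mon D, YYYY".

2 months from Jan 13, 2021 is Mar 13, 2021.
Mar 13, 2021 is a Saturday, so it moves to the next business day, Mar 15, 2021 (Monday).
Final deadline: Mar 15, 2021.

Mar 15, 2021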